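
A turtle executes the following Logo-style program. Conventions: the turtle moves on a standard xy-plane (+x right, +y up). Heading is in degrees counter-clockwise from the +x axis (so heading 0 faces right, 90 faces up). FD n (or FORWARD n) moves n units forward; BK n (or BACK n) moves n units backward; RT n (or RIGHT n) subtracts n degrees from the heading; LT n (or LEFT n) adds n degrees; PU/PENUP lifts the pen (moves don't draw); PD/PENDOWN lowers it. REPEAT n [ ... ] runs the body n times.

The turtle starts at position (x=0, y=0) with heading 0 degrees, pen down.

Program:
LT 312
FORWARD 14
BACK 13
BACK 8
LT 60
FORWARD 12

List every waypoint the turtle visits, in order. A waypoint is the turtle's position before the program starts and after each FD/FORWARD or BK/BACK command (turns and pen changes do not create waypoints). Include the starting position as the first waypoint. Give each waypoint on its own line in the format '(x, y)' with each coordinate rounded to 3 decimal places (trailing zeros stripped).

Executing turtle program step by step:
Start: pos=(0,0), heading=0, pen down
LT 312: heading 0 -> 312
FD 14: (0,0) -> (9.368,-10.404) [heading=312, draw]
BK 13: (9.368,-10.404) -> (0.669,-0.743) [heading=312, draw]
BK 8: (0.669,-0.743) -> (-4.684,5.202) [heading=312, draw]
LT 60: heading 312 -> 12
FD 12: (-4.684,5.202) -> (7.054,7.697) [heading=12, draw]
Final: pos=(7.054,7.697), heading=12, 4 segment(s) drawn
Waypoints (5 total):
(0, 0)
(9.368, -10.404)
(0.669, -0.743)
(-4.684, 5.202)
(7.054, 7.697)

Answer: (0, 0)
(9.368, -10.404)
(0.669, -0.743)
(-4.684, 5.202)
(7.054, 7.697)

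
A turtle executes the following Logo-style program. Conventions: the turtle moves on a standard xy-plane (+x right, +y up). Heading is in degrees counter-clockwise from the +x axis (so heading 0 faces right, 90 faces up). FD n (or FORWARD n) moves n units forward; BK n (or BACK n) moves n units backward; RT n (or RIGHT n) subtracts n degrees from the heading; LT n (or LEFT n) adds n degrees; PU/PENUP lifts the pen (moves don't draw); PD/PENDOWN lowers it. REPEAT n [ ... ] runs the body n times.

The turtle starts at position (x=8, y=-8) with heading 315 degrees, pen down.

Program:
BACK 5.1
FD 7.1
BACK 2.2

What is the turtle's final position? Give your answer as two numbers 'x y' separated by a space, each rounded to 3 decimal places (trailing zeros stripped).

Executing turtle program step by step:
Start: pos=(8,-8), heading=315, pen down
BK 5.1: (8,-8) -> (4.394,-4.394) [heading=315, draw]
FD 7.1: (4.394,-4.394) -> (9.414,-9.414) [heading=315, draw]
BK 2.2: (9.414,-9.414) -> (7.859,-7.859) [heading=315, draw]
Final: pos=(7.859,-7.859), heading=315, 3 segment(s) drawn

Answer: 7.859 -7.859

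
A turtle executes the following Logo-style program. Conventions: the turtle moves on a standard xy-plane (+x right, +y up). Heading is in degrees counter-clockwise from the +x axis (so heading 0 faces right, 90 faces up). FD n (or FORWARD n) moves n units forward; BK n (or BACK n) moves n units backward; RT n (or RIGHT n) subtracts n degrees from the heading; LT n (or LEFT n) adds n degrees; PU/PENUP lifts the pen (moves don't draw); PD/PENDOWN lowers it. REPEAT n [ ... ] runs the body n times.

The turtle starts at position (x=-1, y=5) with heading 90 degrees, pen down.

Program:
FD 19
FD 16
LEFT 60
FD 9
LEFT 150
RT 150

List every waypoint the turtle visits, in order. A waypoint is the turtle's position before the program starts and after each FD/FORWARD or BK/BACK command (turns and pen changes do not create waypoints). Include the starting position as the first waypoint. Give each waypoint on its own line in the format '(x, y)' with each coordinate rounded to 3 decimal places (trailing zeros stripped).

Executing turtle program step by step:
Start: pos=(-1,5), heading=90, pen down
FD 19: (-1,5) -> (-1,24) [heading=90, draw]
FD 16: (-1,24) -> (-1,40) [heading=90, draw]
LT 60: heading 90 -> 150
FD 9: (-1,40) -> (-8.794,44.5) [heading=150, draw]
LT 150: heading 150 -> 300
RT 150: heading 300 -> 150
Final: pos=(-8.794,44.5), heading=150, 3 segment(s) drawn
Waypoints (4 total):
(-1, 5)
(-1, 24)
(-1, 40)
(-8.794, 44.5)

Answer: (-1, 5)
(-1, 24)
(-1, 40)
(-8.794, 44.5)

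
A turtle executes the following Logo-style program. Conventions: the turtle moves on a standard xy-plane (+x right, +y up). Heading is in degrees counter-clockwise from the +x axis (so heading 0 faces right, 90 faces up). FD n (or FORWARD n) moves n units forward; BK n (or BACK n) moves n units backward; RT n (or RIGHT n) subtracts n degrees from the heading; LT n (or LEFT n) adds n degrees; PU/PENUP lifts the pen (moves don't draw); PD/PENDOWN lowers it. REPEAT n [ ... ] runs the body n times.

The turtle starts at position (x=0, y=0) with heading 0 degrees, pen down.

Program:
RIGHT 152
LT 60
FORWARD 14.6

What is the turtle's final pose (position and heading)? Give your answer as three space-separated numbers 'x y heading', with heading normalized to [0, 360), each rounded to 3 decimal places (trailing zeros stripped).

Executing turtle program step by step:
Start: pos=(0,0), heading=0, pen down
RT 152: heading 0 -> 208
LT 60: heading 208 -> 268
FD 14.6: (0,0) -> (-0.51,-14.591) [heading=268, draw]
Final: pos=(-0.51,-14.591), heading=268, 1 segment(s) drawn

Answer: -0.51 -14.591 268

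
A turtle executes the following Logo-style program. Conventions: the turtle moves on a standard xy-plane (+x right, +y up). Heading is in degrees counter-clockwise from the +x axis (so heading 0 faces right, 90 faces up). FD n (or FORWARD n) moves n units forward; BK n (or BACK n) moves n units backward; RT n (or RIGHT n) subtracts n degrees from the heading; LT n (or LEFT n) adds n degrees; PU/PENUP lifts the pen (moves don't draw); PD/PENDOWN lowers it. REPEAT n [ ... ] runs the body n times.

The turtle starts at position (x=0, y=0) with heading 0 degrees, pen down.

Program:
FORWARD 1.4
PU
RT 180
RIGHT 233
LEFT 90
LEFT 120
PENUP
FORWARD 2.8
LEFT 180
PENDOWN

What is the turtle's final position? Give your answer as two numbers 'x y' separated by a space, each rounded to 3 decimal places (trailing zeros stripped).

Executing turtle program step by step:
Start: pos=(0,0), heading=0, pen down
FD 1.4: (0,0) -> (1.4,0) [heading=0, draw]
PU: pen up
RT 180: heading 0 -> 180
RT 233: heading 180 -> 307
LT 90: heading 307 -> 37
LT 120: heading 37 -> 157
PU: pen up
FD 2.8: (1.4,0) -> (-1.177,1.094) [heading=157, move]
LT 180: heading 157 -> 337
PD: pen down
Final: pos=(-1.177,1.094), heading=337, 1 segment(s) drawn

Answer: -1.177 1.094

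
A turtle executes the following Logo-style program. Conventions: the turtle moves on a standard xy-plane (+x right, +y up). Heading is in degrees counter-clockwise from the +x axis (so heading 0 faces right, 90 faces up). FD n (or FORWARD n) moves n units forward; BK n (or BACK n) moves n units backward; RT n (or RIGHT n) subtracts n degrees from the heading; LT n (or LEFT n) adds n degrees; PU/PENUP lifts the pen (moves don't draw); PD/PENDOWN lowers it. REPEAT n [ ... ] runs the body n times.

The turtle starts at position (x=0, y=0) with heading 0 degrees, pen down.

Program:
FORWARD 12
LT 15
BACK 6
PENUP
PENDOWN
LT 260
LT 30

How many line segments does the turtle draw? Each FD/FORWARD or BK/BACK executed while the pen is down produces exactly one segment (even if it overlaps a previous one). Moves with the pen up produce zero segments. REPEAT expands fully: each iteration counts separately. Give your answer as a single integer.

Executing turtle program step by step:
Start: pos=(0,0), heading=0, pen down
FD 12: (0,0) -> (12,0) [heading=0, draw]
LT 15: heading 0 -> 15
BK 6: (12,0) -> (6.204,-1.553) [heading=15, draw]
PU: pen up
PD: pen down
LT 260: heading 15 -> 275
LT 30: heading 275 -> 305
Final: pos=(6.204,-1.553), heading=305, 2 segment(s) drawn
Segments drawn: 2

Answer: 2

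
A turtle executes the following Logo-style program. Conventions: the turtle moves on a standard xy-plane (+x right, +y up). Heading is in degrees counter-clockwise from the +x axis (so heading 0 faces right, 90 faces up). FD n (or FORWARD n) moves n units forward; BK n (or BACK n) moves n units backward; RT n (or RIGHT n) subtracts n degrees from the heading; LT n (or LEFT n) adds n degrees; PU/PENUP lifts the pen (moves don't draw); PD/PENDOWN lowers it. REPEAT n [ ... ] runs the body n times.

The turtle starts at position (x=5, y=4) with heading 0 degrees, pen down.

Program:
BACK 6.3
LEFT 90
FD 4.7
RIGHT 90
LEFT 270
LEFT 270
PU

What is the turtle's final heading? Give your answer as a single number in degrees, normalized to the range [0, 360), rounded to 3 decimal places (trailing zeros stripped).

Executing turtle program step by step:
Start: pos=(5,4), heading=0, pen down
BK 6.3: (5,4) -> (-1.3,4) [heading=0, draw]
LT 90: heading 0 -> 90
FD 4.7: (-1.3,4) -> (-1.3,8.7) [heading=90, draw]
RT 90: heading 90 -> 0
LT 270: heading 0 -> 270
LT 270: heading 270 -> 180
PU: pen up
Final: pos=(-1.3,8.7), heading=180, 2 segment(s) drawn

Answer: 180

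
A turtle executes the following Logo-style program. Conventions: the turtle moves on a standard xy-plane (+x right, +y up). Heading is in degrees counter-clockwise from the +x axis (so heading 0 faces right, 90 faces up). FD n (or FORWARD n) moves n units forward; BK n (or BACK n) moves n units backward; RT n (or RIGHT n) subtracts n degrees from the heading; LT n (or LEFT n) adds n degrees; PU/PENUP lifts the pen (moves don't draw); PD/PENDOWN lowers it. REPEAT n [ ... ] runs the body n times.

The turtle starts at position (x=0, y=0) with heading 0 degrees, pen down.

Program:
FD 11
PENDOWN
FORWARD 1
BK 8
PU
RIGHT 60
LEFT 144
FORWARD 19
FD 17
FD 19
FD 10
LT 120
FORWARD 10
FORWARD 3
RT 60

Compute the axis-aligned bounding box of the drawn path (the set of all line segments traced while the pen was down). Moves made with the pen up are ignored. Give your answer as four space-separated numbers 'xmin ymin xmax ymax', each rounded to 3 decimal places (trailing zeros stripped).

Answer: 0 0 12 0

Derivation:
Executing turtle program step by step:
Start: pos=(0,0), heading=0, pen down
FD 11: (0,0) -> (11,0) [heading=0, draw]
PD: pen down
FD 1: (11,0) -> (12,0) [heading=0, draw]
BK 8: (12,0) -> (4,0) [heading=0, draw]
PU: pen up
RT 60: heading 0 -> 300
LT 144: heading 300 -> 84
FD 19: (4,0) -> (5.986,18.896) [heading=84, move]
FD 17: (5.986,18.896) -> (7.763,35.803) [heading=84, move]
FD 19: (7.763,35.803) -> (9.749,54.699) [heading=84, move]
FD 10: (9.749,54.699) -> (10.794,64.644) [heading=84, move]
LT 120: heading 84 -> 204
FD 10: (10.794,64.644) -> (1.659,60.577) [heading=204, move]
FD 3: (1.659,60.577) -> (-1.082,59.356) [heading=204, move]
RT 60: heading 204 -> 144
Final: pos=(-1.082,59.356), heading=144, 3 segment(s) drawn

Segment endpoints: x in {0, 4, 11, 12}, y in {0}
xmin=0, ymin=0, xmax=12, ymax=0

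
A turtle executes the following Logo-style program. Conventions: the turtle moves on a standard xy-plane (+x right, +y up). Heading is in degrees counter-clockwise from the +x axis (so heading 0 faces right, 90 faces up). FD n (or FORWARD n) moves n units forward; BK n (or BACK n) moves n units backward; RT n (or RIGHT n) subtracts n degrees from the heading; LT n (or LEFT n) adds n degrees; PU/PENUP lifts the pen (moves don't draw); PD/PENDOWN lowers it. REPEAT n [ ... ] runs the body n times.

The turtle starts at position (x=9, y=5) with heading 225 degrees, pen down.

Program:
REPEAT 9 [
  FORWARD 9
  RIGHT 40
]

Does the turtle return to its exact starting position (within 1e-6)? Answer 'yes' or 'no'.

Answer: yes

Derivation:
Executing turtle program step by step:
Start: pos=(9,5), heading=225, pen down
REPEAT 9 [
  -- iteration 1/9 --
  FD 9: (9,5) -> (2.636,-1.364) [heading=225, draw]
  RT 40: heading 225 -> 185
  -- iteration 2/9 --
  FD 9: (2.636,-1.364) -> (-6.33,-2.148) [heading=185, draw]
  RT 40: heading 185 -> 145
  -- iteration 3/9 --
  FD 9: (-6.33,-2.148) -> (-13.702,3.014) [heading=145, draw]
  RT 40: heading 145 -> 105
  -- iteration 4/9 --
  FD 9: (-13.702,3.014) -> (-16.031,11.707) [heading=105, draw]
  RT 40: heading 105 -> 65
  -- iteration 5/9 --
  FD 9: (-16.031,11.707) -> (-12.228,19.864) [heading=65, draw]
  RT 40: heading 65 -> 25
  -- iteration 6/9 --
  FD 9: (-12.228,19.864) -> (-4.071,23.667) [heading=25, draw]
  RT 40: heading 25 -> 345
  -- iteration 7/9 --
  FD 9: (-4.071,23.667) -> (4.622,21.338) [heading=345, draw]
  RT 40: heading 345 -> 305
  -- iteration 8/9 --
  FD 9: (4.622,21.338) -> (9.784,13.966) [heading=305, draw]
  RT 40: heading 305 -> 265
  -- iteration 9/9 --
  FD 9: (9.784,13.966) -> (9,5) [heading=265, draw]
  RT 40: heading 265 -> 225
]
Final: pos=(9,5), heading=225, 9 segment(s) drawn

Start position: (9, 5)
Final position: (9, 5)
Distance = 0; < 1e-6 -> CLOSED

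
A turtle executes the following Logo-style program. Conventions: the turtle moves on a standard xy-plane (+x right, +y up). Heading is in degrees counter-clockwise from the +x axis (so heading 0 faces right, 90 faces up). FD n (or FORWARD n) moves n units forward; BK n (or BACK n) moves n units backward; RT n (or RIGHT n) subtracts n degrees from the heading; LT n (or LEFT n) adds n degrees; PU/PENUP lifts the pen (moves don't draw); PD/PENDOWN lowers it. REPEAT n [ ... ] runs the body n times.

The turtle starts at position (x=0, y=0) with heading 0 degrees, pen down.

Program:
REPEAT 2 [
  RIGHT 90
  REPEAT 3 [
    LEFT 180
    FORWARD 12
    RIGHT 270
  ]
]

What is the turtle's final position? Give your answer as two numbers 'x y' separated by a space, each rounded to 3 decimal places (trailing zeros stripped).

Executing turtle program step by step:
Start: pos=(0,0), heading=0, pen down
REPEAT 2 [
  -- iteration 1/2 --
  RT 90: heading 0 -> 270
  REPEAT 3 [
    -- iteration 1/3 --
    LT 180: heading 270 -> 90
    FD 12: (0,0) -> (0,12) [heading=90, draw]
    RT 270: heading 90 -> 180
    -- iteration 2/3 --
    LT 180: heading 180 -> 0
    FD 12: (0,12) -> (12,12) [heading=0, draw]
    RT 270: heading 0 -> 90
    -- iteration 3/3 --
    LT 180: heading 90 -> 270
    FD 12: (12,12) -> (12,0) [heading=270, draw]
    RT 270: heading 270 -> 0
  ]
  -- iteration 2/2 --
  RT 90: heading 0 -> 270
  REPEAT 3 [
    -- iteration 1/3 --
    LT 180: heading 270 -> 90
    FD 12: (12,0) -> (12,12) [heading=90, draw]
    RT 270: heading 90 -> 180
    -- iteration 2/3 --
    LT 180: heading 180 -> 0
    FD 12: (12,12) -> (24,12) [heading=0, draw]
    RT 270: heading 0 -> 90
    -- iteration 3/3 --
    LT 180: heading 90 -> 270
    FD 12: (24,12) -> (24,0) [heading=270, draw]
    RT 270: heading 270 -> 0
  ]
]
Final: pos=(24,0), heading=0, 6 segment(s) drawn

Answer: 24 0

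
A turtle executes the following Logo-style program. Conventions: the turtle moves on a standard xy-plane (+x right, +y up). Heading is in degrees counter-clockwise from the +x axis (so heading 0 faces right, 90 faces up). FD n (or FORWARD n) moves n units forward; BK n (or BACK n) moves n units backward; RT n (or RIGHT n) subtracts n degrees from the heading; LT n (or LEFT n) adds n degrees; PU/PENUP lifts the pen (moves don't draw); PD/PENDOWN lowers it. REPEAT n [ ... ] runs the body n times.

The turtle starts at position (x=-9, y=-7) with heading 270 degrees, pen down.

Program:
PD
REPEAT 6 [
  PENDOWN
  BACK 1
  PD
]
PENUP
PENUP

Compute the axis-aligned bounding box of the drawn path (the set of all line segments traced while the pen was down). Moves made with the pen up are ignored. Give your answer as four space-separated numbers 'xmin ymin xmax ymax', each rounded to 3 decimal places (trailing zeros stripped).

Answer: -9 -7 -9 -1

Derivation:
Executing turtle program step by step:
Start: pos=(-9,-7), heading=270, pen down
PD: pen down
REPEAT 6 [
  -- iteration 1/6 --
  PD: pen down
  BK 1: (-9,-7) -> (-9,-6) [heading=270, draw]
  PD: pen down
  -- iteration 2/6 --
  PD: pen down
  BK 1: (-9,-6) -> (-9,-5) [heading=270, draw]
  PD: pen down
  -- iteration 3/6 --
  PD: pen down
  BK 1: (-9,-5) -> (-9,-4) [heading=270, draw]
  PD: pen down
  -- iteration 4/6 --
  PD: pen down
  BK 1: (-9,-4) -> (-9,-3) [heading=270, draw]
  PD: pen down
  -- iteration 5/6 --
  PD: pen down
  BK 1: (-9,-3) -> (-9,-2) [heading=270, draw]
  PD: pen down
  -- iteration 6/6 --
  PD: pen down
  BK 1: (-9,-2) -> (-9,-1) [heading=270, draw]
  PD: pen down
]
PU: pen up
PU: pen up
Final: pos=(-9,-1), heading=270, 6 segment(s) drawn

Segment endpoints: x in {-9}, y in {-7, -6, -5, -4, -3, -2, -1}
xmin=-9, ymin=-7, xmax=-9, ymax=-1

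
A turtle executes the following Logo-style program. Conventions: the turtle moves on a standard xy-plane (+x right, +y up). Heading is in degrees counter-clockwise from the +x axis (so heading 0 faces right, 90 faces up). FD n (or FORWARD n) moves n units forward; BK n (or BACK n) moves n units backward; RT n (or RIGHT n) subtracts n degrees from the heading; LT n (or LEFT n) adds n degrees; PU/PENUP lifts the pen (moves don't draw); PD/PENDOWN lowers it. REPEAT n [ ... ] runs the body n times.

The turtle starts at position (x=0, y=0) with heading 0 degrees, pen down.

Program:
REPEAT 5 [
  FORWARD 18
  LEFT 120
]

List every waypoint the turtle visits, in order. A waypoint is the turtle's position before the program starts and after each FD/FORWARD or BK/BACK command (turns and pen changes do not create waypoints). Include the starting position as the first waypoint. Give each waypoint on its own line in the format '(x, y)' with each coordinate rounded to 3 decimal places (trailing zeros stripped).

Answer: (0, 0)
(18, 0)
(9, 15.588)
(0, 0)
(18, 0)
(9, 15.588)

Derivation:
Executing turtle program step by step:
Start: pos=(0,0), heading=0, pen down
REPEAT 5 [
  -- iteration 1/5 --
  FD 18: (0,0) -> (18,0) [heading=0, draw]
  LT 120: heading 0 -> 120
  -- iteration 2/5 --
  FD 18: (18,0) -> (9,15.588) [heading=120, draw]
  LT 120: heading 120 -> 240
  -- iteration 3/5 --
  FD 18: (9,15.588) -> (0,0) [heading=240, draw]
  LT 120: heading 240 -> 0
  -- iteration 4/5 --
  FD 18: (0,0) -> (18,0) [heading=0, draw]
  LT 120: heading 0 -> 120
  -- iteration 5/5 --
  FD 18: (18,0) -> (9,15.588) [heading=120, draw]
  LT 120: heading 120 -> 240
]
Final: pos=(9,15.588), heading=240, 5 segment(s) drawn
Waypoints (6 total):
(0, 0)
(18, 0)
(9, 15.588)
(0, 0)
(18, 0)
(9, 15.588)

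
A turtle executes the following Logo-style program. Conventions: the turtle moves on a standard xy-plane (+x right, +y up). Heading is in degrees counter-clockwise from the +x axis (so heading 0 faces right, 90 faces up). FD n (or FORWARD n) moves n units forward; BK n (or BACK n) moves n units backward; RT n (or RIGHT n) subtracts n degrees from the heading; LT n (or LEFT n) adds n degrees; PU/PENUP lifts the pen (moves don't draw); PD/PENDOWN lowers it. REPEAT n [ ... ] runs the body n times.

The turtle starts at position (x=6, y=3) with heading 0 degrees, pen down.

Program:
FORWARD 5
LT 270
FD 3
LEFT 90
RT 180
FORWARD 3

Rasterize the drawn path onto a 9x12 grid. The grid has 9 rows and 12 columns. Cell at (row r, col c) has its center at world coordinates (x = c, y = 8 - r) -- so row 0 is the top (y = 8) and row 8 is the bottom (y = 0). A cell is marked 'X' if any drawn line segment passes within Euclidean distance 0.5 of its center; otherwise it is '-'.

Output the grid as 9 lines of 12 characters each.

Segment 0: (6,3) -> (11,3)
Segment 1: (11,3) -> (11,0)
Segment 2: (11,0) -> (8,0)

Answer: ------------
------------
------------
------------
------------
------XXXXXX
-----------X
-----------X
--------XXXX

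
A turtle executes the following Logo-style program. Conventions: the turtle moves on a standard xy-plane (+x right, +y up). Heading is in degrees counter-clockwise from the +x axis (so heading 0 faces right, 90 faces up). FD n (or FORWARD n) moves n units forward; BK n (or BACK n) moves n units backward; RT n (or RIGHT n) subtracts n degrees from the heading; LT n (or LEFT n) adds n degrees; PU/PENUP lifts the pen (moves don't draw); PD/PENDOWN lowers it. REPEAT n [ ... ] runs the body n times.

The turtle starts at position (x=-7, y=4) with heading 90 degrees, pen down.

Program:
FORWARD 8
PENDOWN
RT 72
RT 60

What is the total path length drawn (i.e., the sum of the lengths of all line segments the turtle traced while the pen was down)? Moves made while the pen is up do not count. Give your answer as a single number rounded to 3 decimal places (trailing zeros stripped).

Answer: 8

Derivation:
Executing turtle program step by step:
Start: pos=(-7,4), heading=90, pen down
FD 8: (-7,4) -> (-7,12) [heading=90, draw]
PD: pen down
RT 72: heading 90 -> 18
RT 60: heading 18 -> 318
Final: pos=(-7,12), heading=318, 1 segment(s) drawn

Segment lengths:
  seg 1: (-7,4) -> (-7,12), length = 8
Total = 8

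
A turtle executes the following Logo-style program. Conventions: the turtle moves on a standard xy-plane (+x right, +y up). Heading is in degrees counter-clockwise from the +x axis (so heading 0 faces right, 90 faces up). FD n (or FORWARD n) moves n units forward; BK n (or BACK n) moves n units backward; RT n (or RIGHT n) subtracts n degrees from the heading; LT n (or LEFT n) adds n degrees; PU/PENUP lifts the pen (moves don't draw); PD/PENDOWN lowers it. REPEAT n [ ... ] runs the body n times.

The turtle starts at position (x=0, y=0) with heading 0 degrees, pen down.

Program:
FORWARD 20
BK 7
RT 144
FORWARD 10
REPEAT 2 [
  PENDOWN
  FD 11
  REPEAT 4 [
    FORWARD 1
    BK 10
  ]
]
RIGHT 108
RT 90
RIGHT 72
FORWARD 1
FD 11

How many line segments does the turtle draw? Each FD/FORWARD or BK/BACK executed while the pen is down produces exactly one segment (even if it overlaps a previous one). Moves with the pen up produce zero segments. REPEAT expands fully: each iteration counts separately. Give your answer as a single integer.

Answer: 23

Derivation:
Executing turtle program step by step:
Start: pos=(0,0), heading=0, pen down
FD 20: (0,0) -> (20,0) [heading=0, draw]
BK 7: (20,0) -> (13,0) [heading=0, draw]
RT 144: heading 0 -> 216
FD 10: (13,0) -> (4.91,-5.878) [heading=216, draw]
REPEAT 2 [
  -- iteration 1/2 --
  PD: pen down
  FD 11: (4.91,-5.878) -> (-3.989,-12.343) [heading=216, draw]
  REPEAT 4 [
    -- iteration 1/4 --
    FD 1: (-3.989,-12.343) -> (-4.798,-12.931) [heading=216, draw]
    BK 10: (-4.798,-12.931) -> (3.292,-7.053) [heading=216, draw]
    -- iteration 2/4 --
    FD 1: (3.292,-7.053) -> (2.483,-7.641) [heading=216, draw]
    BK 10: (2.483,-7.641) -> (10.573,-1.763) [heading=216, draw]
    -- iteration 3/4 --
    FD 1: (10.573,-1.763) -> (9.764,-2.351) [heading=216, draw]
    BK 10: (9.764,-2.351) -> (17.854,3.527) [heading=216, draw]
    -- iteration 4/4 --
    FD 1: (17.854,3.527) -> (17.045,2.939) [heading=216, draw]
    BK 10: (17.045,2.939) -> (25.135,8.817) [heading=216, draw]
  ]
  -- iteration 2/2 --
  PD: pen down
  FD 11: (25.135,8.817) -> (16.236,2.351) [heading=216, draw]
  REPEAT 4 [
    -- iteration 1/4 --
    FD 1: (16.236,2.351) -> (15.427,1.763) [heading=216, draw]
    BK 10: (15.427,1.763) -> (23.517,7.641) [heading=216, draw]
    -- iteration 2/4 --
    FD 1: (23.517,7.641) -> (22.708,7.053) [heading=216, draw]
    BK 10: (22.708,7.053) -> (30.798,12.931) [heading=216, draw]
    -- iteration 3/4 --
    FD 1: (30.798,12.931) -> (29.989,12.343) [heading=216, draw]
    BK 10: (29.989,12.343) -> (38.08,18.221) [heading=216, draw]
    -- iteration 4/4 --
    FD 1: (38.08,18.221) -> (37.271,17.634) [heading=216, draw]
    BK 10: (37.271,17.634) -> (45.361,23.511) [heading=216, draw]
  ]
]
RT 108: heading 216 -> 108
RT 90: heading 108 -> 18
RT 72: heading 18 -> 306
FD 1: (45.361,23.511) -> (45.948,22.702) [heading=306, draw]
FD 11: (45.948,22.702) -> (52.414,13.803) [heading=306, draw]
Final: pos=(52.414,13.803), heading=306, 23 segment(s) drawn
Segments drawn: 23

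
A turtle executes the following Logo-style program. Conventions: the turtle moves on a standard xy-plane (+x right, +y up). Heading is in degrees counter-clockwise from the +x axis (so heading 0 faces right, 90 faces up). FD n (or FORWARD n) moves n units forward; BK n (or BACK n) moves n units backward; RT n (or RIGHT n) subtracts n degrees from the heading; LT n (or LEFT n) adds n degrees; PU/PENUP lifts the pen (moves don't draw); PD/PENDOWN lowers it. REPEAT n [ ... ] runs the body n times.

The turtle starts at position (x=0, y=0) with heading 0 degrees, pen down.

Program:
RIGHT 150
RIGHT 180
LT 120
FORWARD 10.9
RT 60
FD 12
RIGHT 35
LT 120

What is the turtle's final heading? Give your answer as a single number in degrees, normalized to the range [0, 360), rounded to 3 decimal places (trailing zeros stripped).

Answer: 175

Derivation:
Executing turtle program step by step:
Start: pos=(0,0), heading=0, pen down
RT 150: heading 0 -> 210
RT 180: heading 210 -> 30
LT 120: heading 30 -> 150
FD 10.9: (0,0) -> (-9.44,5.45) [heading=150, draw]
RT 60: heading 150 -> 90
FD 12: (-9.44,5.45) -> (-9.44,17.45) [heading=90, draw]
RT 35: heading 90 -> 55
LT 120: heading 55 -> 175
Final: pos=(-9.44,17.45), heading=175, 2 segment(s) drawn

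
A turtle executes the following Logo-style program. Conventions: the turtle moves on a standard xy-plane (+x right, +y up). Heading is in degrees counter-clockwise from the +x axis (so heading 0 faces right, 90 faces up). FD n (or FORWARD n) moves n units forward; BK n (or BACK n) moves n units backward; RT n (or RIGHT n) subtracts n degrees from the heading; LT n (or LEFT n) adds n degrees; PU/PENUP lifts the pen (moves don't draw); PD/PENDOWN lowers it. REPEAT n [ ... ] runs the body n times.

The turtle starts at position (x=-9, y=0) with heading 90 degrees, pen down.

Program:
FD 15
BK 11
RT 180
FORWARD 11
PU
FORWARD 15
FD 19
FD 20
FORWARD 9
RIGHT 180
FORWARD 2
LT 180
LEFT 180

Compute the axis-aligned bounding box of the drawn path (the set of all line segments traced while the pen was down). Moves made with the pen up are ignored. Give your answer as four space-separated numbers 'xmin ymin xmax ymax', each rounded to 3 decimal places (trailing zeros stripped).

Answer: -9 -7 -9 15

Derivation:
Executing turtle program step by step:
Start: pos=(-9,0), heading=90, pen down
FD 15: (-9,0) -> (-9,15) [heading=90, draw]
BK 11: (-9,15) -> (-9,4) [heading=90, draw]
RT 180: heading 90 -> 270
FD 11: (-9,4) -> (-9,-7) [heading=270, draw]
PU: pen up
FD 15: (-9,-7) -> (-9,-22) [heading=270, move]
FD 19: (-9,-22) -> (-9,-41) [heading=270, move]
FD 20: (-9,-41) -> (-9,-61) [heading=270, move]
FD 9: (-9,-61) -> (-9,-70) [heading=270, move]
RT 180: heading 270 -> 90
FD 2: (-9,-70) -> (-9,-68) [heading=90, move]
LT 180: heading 90 -> 270
LT 180: heading 270 -> 90
Final: pos=(-9,-68), heading=90, 3 segment(s) drawn

Segment endpoints: x in {-9, -9}, y in {-7, 0, 4, 15}
xmin=-9, ymin=-7, xmax=-9, ymax=15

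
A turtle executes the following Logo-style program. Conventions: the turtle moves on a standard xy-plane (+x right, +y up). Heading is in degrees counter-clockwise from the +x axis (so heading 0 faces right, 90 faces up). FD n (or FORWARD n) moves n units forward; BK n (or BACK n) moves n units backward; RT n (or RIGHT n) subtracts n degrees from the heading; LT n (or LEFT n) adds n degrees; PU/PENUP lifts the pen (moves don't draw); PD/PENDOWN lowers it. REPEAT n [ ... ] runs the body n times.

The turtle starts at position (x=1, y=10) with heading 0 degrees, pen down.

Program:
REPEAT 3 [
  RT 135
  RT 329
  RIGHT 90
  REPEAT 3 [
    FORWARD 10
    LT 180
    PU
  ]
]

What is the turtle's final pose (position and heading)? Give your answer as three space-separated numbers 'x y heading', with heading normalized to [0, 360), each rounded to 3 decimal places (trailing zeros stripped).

Answer: -24.964 23.805 318

Derivation:
Executing turtle program step by step:
Start: pos=(1,10), heading=0, pen down
REPEAT 3 [
  -- iteration 1/3 --
  RT 135: heading 0 -> 225
  RT 329: heading 225 -> 256
  RT 90: heading 256 -> 166
  REPEAT 3 [
    -- iteration 1/3 --
    FD 10: (1,10) -> (-8.703,12.419) [heading=166, draw]
    LT 180: heading 166 -> 346
    PU: pen up
    -- iteration 2/3 --
    FD 10: (-8.703,12.419) -> (1,10) [heading=346, move]
    LT 180: heading 346 -> 166
    PU: pen up
    -- iteration 3/3 --
    FD 10: (1,10) -> (-8.703,12.419) [heading=166, move]
    LT 180: heading 166 -> 346
    PU: pen up
  ]
  -- iteration 2/3 --
  RT 135: heading 346 -> 211
  RT 329: heading 211 -> 242
  RT 90: heading 242 -> 152
  REPEAT 3 [
    -- iteration 1/3 --
    FD 10: (-8.703,12.419) -> (-17.532,17.114) [heading=152, move]
    LT 180: heading 152 -> 332
    PU: pen up
    -- iteration 2/3 --
    FD 10: (-17.532,17.114) -> (-8.703,12.419) [heading=332, move]
    LT 180: heading 332 -> 152
    PU: pen up
    -- iteration 3/3 --
    FD 10: (-8.703,12.419) -> (-17.532,17.114) [heading=152, move]
    LT 180: heading 152 -> 332
    PU: pen up
  ]
  -- iteration 3/3 --
  RT 135: heading 332 -> 197
  RT 329: heading 197 -> 228
  RT 90: heading 228 -> 138
  REPEAT 3 [
    -- iteration 1/3 --
    FD 10: (-17.532,17.114) -> (-24.964,23.805) [heading=138, move]
    LT 180: heading 138 -> 318
    PU: pen up
    -- iteration 2/3 --
    FD 10: (-24.964,23.805) -> (-17.532,17.114) [heading=318, move]
    LT 180: heading 318 -> 138
    PU: pen up
    -- iteration 3/3 --
    FD 10: (-17.532,17.114) -> (-24.964,23.805) [heading=138, move]
    LT 180: heading 138 -> 318
    PU: pen up
  ]
]
Final: pos=(-24.964,23.805), heading=318, 1 segment(s) drawn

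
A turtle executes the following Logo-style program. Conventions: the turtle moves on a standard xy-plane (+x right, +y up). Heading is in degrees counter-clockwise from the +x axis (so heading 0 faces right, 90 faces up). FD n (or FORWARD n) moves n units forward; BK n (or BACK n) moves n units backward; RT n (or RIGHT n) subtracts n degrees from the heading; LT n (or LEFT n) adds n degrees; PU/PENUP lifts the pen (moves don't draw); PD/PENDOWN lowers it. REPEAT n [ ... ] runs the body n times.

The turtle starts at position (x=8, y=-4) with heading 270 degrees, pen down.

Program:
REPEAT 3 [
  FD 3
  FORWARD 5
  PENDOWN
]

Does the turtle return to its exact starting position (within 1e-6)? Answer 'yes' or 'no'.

Answer: no

Derivation:
Executing turtle program step by step:
Start: pos=(8,-4), heading=270, pen down
REPEAT 3 [
  -- iteration 1/3 --
  FD 3: (8,-4) -> (8,-7) [heading=270, draw]
  FD 5: (8,-7) -> (8,-12) [heading=270, draw]
  PD: pen down
  -- iteration 2/3 --
  FD 3: (8,-12) -> (8,-15) [heading=270, draw]
  FD 5: (8,-15) -> (8,-20) [heading=270, draw]
  PD: pen down
  -- iteration 3/3 --
  FD 3: (8,-20) -> (8,-23) [heading=270, draw]
  FD 5: (8,-23) -> (8,-28) [heading=270, draw]
  PD: pen down
]
Final: pos=(8,-28), heading=270, 6 segment(s) drawn

Start position: (8, -4)
Final position: (8, -28)
Distance = 24; >= 1e-6 -> NOT closed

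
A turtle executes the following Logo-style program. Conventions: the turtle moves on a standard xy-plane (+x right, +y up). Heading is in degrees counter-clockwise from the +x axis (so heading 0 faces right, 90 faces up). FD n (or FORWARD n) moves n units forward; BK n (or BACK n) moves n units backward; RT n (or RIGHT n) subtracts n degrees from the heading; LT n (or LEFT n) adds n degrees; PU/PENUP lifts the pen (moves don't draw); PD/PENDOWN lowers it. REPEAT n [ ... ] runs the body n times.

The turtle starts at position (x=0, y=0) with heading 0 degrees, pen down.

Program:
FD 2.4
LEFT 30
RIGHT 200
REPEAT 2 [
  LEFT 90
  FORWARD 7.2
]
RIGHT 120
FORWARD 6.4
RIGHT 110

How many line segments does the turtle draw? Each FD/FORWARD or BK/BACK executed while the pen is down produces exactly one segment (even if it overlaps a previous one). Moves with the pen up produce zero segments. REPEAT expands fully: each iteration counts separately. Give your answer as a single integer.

Executing turtle program step by step:
Start: pos=(0,0), heading=0, pen down
FD 2.4: (0,0) -> (2.4,0) [heading=0, draw]
LT 30: heading 0 -> 30
RT 200: heading 30 -> 190
REPEAT 2 [
  -- iteration 1/2 --
  LT 90: heading 190 -> 280
  FD 7.2: (2.4,0) -> (3.65,-7.091) [heading=280, draw]
  -- iteration 2/2 --
  LT 90: heading 280 -> 10
  FD 7.2: (3.65,-7.091) -> (10.741,-5.84) [heading=10, draw]
]
RT 120: heading 10 -> 250
FD 6.4: (10.741,-5.84) -> (8.552,-11.854) [heading=250, draw]
RT 110: heading 250 -> 140
Final: pos=(8.552,-11.854), heading=140, 4 segment(s) drawn
Segments drawn: 4

Answer: 4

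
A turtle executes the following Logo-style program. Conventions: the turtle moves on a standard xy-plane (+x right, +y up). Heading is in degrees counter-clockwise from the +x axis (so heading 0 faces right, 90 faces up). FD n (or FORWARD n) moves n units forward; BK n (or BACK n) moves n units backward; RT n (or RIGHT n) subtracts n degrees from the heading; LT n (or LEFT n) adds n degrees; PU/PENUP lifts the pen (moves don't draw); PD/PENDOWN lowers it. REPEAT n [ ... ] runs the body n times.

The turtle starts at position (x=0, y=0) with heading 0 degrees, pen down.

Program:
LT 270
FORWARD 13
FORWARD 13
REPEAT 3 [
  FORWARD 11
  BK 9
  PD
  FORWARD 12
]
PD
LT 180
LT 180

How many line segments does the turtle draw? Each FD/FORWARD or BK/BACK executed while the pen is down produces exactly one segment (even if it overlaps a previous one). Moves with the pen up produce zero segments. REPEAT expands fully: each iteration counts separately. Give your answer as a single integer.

Answer: 11

Derivation:
Executing turtle program step by step:
Start: pos=(0,0), heading=0, pen down
LT 270: heading 0 -> 270
FD 13: (0,0) -> (0,-13) [heading=270, draw]
FD 13: (0,-13) -> (0,-26) [heading=270, draw]
REPEAT 3 [
  -- iteration 1/3 --
  FD 11: (0,-26) -> (0,-37) [heading=270, draw]
  BK 9: (0,-37) -> (0,-28) [heading=270, draw]
  PD: pen down
  FD 12: (0,-28) -> (0,-40) [heading=270, draw]
  -- iteration 2/3 --
  FD 11: (0,-40) -> (0,-51) [heading=270, draw]
  BK 9: (0,-51) -> (0,-42) [heading=270, draw]
  PD: pen down
  FD 12: (0,-42) -> (0,-54) [heading=270, draw]
  -- iteration 3/3 --
  FD 11: (0,-54) -> (0,-65) [heading=270, draw]
  BK 9: (0,-65) -> (0,-56) [heading=270, draw]
  PD: pen down
  FD 12: (0,-56) -> (0,-68) [heading=270, draw]
]
PD: pen down
LT 180: heading 270 -> 90
LT 180: heading 90 -> 270
Final: pos=(0,-68), heading=270, 11 segment(s) drawn
Segments drawn: 11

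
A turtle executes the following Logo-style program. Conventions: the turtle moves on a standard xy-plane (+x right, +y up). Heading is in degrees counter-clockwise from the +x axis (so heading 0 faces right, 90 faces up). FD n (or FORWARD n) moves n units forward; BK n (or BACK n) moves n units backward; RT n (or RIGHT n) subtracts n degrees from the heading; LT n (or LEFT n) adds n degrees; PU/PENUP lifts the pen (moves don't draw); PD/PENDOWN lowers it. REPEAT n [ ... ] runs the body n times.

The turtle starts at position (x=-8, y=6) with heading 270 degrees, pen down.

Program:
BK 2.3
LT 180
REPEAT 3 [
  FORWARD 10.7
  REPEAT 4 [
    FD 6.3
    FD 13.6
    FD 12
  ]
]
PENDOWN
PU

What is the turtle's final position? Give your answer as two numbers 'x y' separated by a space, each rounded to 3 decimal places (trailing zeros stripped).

Executing turtle program step by step:
Start: pos=(-8,6), heading=270, pen down
BK 2.3: (-8,6) -> (-8,8.3) [heading=270, draw]
LT 180: heading 270 -> 90
REPEAT 3 [
  -- iteration 1/3 --
  FD 10.7: (-8,8.3) -> (-8,19) [heading=90, draw]
  REPEAT 4 [
    -- iteration 1/4 --
    FD 6.3: (-8,19) -> (-8,25.3) [heading=90, draw]
    FD 13.6: (-8,25.3) -> (-8,38.9) [heading=90, draw]
    FD 12: (-8,38.9) -> (-8,50.9) [heading=90, draw]
    -- iteration 2/4 --
    FD 6.3: (-8,50.9) -> (-8,57.2) [heading=90, draw]
    FD 13.6: (-8,57.2) -> (-8,70.8) [heading=90, draw]
    FD 12: (-8,70.8) -> (-8,82.8) [heading=90, draw]
    -- iteration 3/4 --
    FD 6.3: (-8,82.8) -> (-8,89.1) [heading=90, draw]
    FD 13.6: (-8,89.1) -> (-8,102.7) [heading=90, draw]
    FD 12: (-8,102.7) -> (-8,114.7) [heading=90, draw]
    -- iteration 4/4 --
    FD 6.3: (-8,114.7) -> (-8,121) [heading=90, draw]
    FD 13.6: (-8,121) -> (-8,134.6) [heading=90, draw]
    FD 12: (-8,134.6) -> (-8,146.6) [heading=90, draw]
  ]
  -- iteration 2/3 --
  FD 10.7: (-8,146.6) -> (-8,157.3) [heading=90, draw]
  REPEAT 4 [
    -- iteration 1/4 --
    FD 6.3: (-8,157.3) -> (-8,163.6) [heading=90, draw]
    FD 13.6: (-8,163.6) -> (-8,177.2) [heading=90, draw]
    FD 12: (-8,177.2) -> (-8,189.2) [heading=90, draw]
    -- iteration 2/4 --
    FD 6.3: (-8,189.2) -> (-8,195.5) [heading=90, draw]
    FD 13.6: (-8,195.5) -> (-8,209.1) [heading=90, draw]
    FD 12: (-8,209.1) -> (-8,221.1) [heading=90, draw]
    -- iteration 3/4 --
    FD 6.3: (-8,221.1) -> (-8,227.4) [heading=90, draw]
    FD 13.6: (-8,227.4) -> (-8,241) [heading=90, draw]
    FD 12: (-8,241) -> (-8,253) [heading=90, draw]
    -- iteration 4/4 --
    FD 6.3: (-8,253) -> (-8,259.3) [heading=90, draw]
    FD 13.6: (-8,259.3) -> (-8,272.9) [heading=90, draw]
    FD 12: (-8,272.9) -> (-8,284.9) [heading=90, draw]
  ]
  -- iteration 3/3 --
  FD 10.7: (-8,284.9) -> (-8,295.6) [heading=90, draw]
  REPEAT 4 [
    -- iteration 1/4 --
    FD 6.3: (-8,295.6) -> (-8,301.9) [heading=90, draw]
    FD 13.6: (-8,301.9) -> (-8,315.5) [heading=90, draw]
    FD 12: (-8,315.5) -> (-8,327.5) [heading=90, draw]
    -- iteration 2/4 --
    FD 6.3: (-8,327.5) -> (-8,333.8) [heading=90, draw]
    FD 13.6: (-8,333.8) -> (-8,347.4) [heading=90, draw]
    FD 12: (-8,347.4) -> (-8,359.4) [heading=90, draw]
    -- iteration 3/4 --
    FD 6.3: (-8,359.4) -> (-8,365.7) [heading=90, draw]
    FD 13.6: (-8,365.7) -> (-8,379.3) [heading=90, draw]
    FD 12: (-8,379.3) -> (-8,391.3) [heading=90, draw]
    -- iteration 4/4 --
    FD 6.3: (-8,391.3) -> (-8,397.6) [heading=90, draw]
    FD 13.6: (-8,397.6) -> (-8,411.2) [heading=90, draw]
    FD 12: (-8,411.2) -> (-8,423.2) [heading=90, draw]
  ]
]
PD: pen down
PU: pen up
Final: pos=(-8,423.2), heading=90, 40 segment(s) drawn

Answer: -8 423.2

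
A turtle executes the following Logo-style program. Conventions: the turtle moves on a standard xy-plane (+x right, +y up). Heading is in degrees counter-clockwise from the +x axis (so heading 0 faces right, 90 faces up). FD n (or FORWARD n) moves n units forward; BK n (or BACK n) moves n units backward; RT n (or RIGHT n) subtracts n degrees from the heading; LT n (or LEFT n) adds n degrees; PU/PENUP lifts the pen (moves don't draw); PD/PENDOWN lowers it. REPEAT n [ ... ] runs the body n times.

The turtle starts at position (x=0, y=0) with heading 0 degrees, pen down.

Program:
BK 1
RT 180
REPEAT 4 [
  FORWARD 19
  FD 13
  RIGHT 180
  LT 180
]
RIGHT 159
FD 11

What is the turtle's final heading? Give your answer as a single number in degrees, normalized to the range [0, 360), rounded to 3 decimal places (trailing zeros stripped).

Executing turtle program step by step:
Start: pos=(0,0), heading=0, pen down
BK 1: (0,0) -> (-1,0) [heading=0, draw]
RT 180: heading 0 -> 180
REPEAT 4 [
  -- iteration 1/4 --
  FD 19: (-1,0) -> (-20,0) [heading=180, draw]
  FD 13: (-20,0) -> (-33,0) [heading=180, draw]
  RT 180: heading 180 -> 0
  LT 180: heading 0 -> 180
  -- iteration 2/4 --
  FD 19: (-33,0) -> (-52,0) [heading=180, draw]
  FD 13: (-52,0) -> (-65,0) [heading=180, draw]
  RT 180: heading 180 -> 0
  LT 180: heading 0 -> 180
  -- iteration 3/4 --
  FD 19: (-65,0) -> (-84,0) [heading=180, draw]
  FD 13: (-84,0) -> (-97,0) [heading=180, draw]
  RT 180: heading 180 -> 0
  LT 180: heading 0 -> 180
  -- iteration 4/4 --
  FD 19: (-97,0) -> (-116,0) [heading=180, draw]
  FD 13: (-116,0) -> (-129,0) [heading=180, draw]
  RT 180: heading 180 -> 0
  LT 180: heading 0 -> 180
]
RT 159: heading 180 -> 21
FD 11: (-129,0) -> (-118.731,3.942) [heading=21, draw]
Final: pos=(-118.731,3.942), heading=21, 10 segment(s) drawn

Answer: 21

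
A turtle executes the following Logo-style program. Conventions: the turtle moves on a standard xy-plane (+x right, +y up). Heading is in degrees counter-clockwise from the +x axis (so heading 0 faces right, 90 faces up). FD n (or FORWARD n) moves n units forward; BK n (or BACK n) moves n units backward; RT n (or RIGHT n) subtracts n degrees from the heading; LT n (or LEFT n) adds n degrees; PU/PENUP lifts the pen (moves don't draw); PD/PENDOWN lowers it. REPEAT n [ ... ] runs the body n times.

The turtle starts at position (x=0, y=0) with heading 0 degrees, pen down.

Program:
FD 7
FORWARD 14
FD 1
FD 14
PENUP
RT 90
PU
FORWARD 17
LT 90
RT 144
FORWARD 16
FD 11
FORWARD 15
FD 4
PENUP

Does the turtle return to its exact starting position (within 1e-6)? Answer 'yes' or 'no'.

Answer: no

Derivation:
Executing turtle program step by step:
Start: pos=(0,0), heading=0, pen down
FD 7: (0,0) -> (7,0) [heading=0, draw]
FD 14: (7,0) -> (21,0) [heading=0, draw]
FD 1: (21,0) -> (22,0) [heading=0, draw]
FD 14: (22,0) -> (36,0) [heading=0, draw]
PU: pen up
RT 90: heading 0 -> 270
PU: pen up
FD 17: (36,0) -> (36,-17) [heading=270, move]
LT 90: heading 270 -> 0
RT 144: heading 0 -> 216
FD 16: (36,-17) -> (23.056,-26.405) [heading=216, move]
FD 11: (23.056,-26.405) -> (14.157,-32.87) [heading=216, move]
FD 15: (14.157,-32.87) -> (2.021,-41.687) [heading=216, move]
FD 4: (2.021,-41.687) -> (-1.215,-44.038) [heading=216, move]
PU: pen up
Final: pos=(-1.215,-44.038), heading=216, 4 segment(s) drawn

Start position: (0, 0)
Final position: (-1.215, -44.038)
Distance = 44.055; >= 1e-6 -> NOT closed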